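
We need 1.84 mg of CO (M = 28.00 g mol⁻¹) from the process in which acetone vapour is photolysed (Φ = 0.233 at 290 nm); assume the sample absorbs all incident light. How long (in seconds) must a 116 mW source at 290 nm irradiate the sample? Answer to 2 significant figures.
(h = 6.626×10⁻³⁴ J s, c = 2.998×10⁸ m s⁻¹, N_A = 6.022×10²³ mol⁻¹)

Product: 1.84 mg / 28.00 g mol⁻¹ = 6.571×10⁻⁵ mol.
Photons that must be absorbed: 6.571×10⁻⁵ / 0.233 = 2.820×10⁻⁴ mol.
Photon energy: hc/λ = 6.850×10⁻¹⁹ J; per mole, 4.125×10⁵ J mol⁻¹.
Energy required: 2.820×10⁻⁴ × 4.125×10⁵ = 116.3 J.
Time: 116.3 J / 0.116 W = 1000 s.

t ≈ 1000 s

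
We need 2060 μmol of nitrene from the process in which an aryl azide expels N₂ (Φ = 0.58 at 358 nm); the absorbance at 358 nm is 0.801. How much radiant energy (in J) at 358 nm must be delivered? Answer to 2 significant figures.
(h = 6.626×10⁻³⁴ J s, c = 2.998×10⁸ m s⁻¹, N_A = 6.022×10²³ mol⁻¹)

Product: 2060 μmol = 0.00206 mol.
Photons that must be absorbed: 0.00206 / 0.58 = 0.003552 mol.
Fraction absorbed: 1 − 10^(−0.801) = 0.8419.
Incident photons needed: 0.003552 / 0.8419 = 0.004219 mol.
Photon energy: hc/λ = 5.549×10⁻¹⁹ J; per mole, 3.342×10⁵ J mol⁻¹.
Energy required: 0.004219 × 3.342×10⁵ = 1400 J.

1400 J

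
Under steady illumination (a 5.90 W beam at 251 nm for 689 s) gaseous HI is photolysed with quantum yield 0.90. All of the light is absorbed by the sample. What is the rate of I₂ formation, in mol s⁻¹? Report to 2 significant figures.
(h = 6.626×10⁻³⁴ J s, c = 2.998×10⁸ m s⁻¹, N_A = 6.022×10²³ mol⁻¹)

Photon energy at 251 nm: hc/λ = (6.626×10⁻³⁴)(2.998×10⁸)/(251×10⁻⁹) = 7.914×10⁻¹⁹ J.
Energy delivered: (5.90 W)(689 s) = 4065 J.
Photons incident: 4065 / 7.914×10⁻¹⁹ = 5.136×10²¹, i.e. 5.136×10²¹/6.022×10²³ = 0.008529 mol.
Product formed: 0.90 × 0.008529 = 0.007676 mol.
Rate: 0.007676 / 689 s = 1.1×10⁻⁵ mol s⁻¹.

1.1×10⁻⁵ mol s⁻¹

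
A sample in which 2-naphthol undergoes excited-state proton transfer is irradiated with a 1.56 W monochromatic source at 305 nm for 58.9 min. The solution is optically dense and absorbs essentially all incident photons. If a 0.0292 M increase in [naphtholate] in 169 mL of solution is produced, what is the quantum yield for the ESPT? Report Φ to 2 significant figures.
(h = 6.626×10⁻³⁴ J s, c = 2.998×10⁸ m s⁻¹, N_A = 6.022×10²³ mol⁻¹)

Φ = 0.35

Product: (0.0292 M)(0.169 L) = 0.004935 mol.
Photon energy at 305 nm: hc/λ = (6.626×10⁻³⁴)(2.998×10⁸)/(305×10⁻⁹) = 6.513×10⁻¹⁹ J.
Energy delivered: (1.56 W)(3534 s) = 5513 J.
Photons incident: 5513 / 6.513×10⁻¹⁹ = 8.465×10²¹, i.e. 8.465×10²¹/6.022×10²³ = 0.01406 mol.
Φ = 0.004935 mol / 0.01406 mol photons = 0.35.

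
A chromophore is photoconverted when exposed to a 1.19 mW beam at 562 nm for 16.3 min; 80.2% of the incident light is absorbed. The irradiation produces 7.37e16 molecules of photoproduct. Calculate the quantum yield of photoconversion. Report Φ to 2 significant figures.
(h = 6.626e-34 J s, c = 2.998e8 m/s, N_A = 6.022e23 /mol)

Φ = 0.028

Product: 7.37e16 / 6.022e23 = 1.224e-7 mol.
Photon energy at 562 nm: hc/λ = (6.626e-34)(2.998e8)/(562e-9) = 3.535e-19 J.
Energy delivered: (1.19 mW)(978 s) = 1.164 J.
Photons incident: 1.164 / 3.535e-19 = 3.293e18, i.e. 3.293e18/6.022e23 = 5.468e-6 mol.
Photons absorbed: 0.802 × 5.468e-6 = 4.385e-6 mol.
Φ = 1.224e-7 mol / 4.385e-6 mol photons = 0.028.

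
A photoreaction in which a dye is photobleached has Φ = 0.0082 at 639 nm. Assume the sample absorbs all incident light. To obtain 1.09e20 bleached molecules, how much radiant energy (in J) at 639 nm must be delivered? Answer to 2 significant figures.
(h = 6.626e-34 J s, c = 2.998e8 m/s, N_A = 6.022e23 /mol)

4100 J

Product: 1.09e20 / 6.022e23 = 1.810e-4 mol.
Photons that must be absorbed: 1.810e-4 / 0.0082 = 0.02207 mol.
Photon energy: hc/λ = 3.109e-19 J; per mole, 1.872e5 J mol⁻¹.
Energy required: 0.02207 × 1.872e5 = 4100 J.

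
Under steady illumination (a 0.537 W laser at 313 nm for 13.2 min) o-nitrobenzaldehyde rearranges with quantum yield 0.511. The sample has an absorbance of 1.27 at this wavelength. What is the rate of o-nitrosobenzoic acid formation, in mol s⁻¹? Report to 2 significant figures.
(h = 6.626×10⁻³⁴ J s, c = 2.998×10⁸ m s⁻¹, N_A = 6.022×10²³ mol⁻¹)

Photon energy at 313 nm: hc/λ = (6.626×10⁻³⁴)(2.998×10⁸)/(313×10⁻⁹) = 6.347×10⁻¹⁹ J.
Energy delivered: (0.537 W)(792 s) = 425.3 J.
Photons incident: 425.3 / 6.347×10⁻¹⁹ = 6.701×10²⁰, i.e. 6.701×10²⁰/6.022×10²³ = 0.001113 mol.
Fraction absorbed: 1 − 10^(−1.27) = 0.9463.
Photons absorbed: 0.9463 × 0.001113 = 0.001053 mol.
Product formed: 0.511 × 0.001053 = 5.381×10⁻⁴ mol.
Rate: 5.381×10⁻⁴ / 792 s = 6.8×10⁻⁷ mol s⁻¹.

6.8×10⁻⁷ mol s⁻¹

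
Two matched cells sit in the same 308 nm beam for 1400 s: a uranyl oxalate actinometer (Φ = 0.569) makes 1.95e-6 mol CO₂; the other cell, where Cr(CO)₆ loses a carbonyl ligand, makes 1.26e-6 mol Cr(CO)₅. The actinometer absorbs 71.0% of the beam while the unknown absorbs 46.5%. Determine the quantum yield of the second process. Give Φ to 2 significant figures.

Φ = 0.56

Photons absorbed by the actinometer: 1.95e-6 / 0.569 = 3.427e-6 mol.
Incident flux: 3.427e-6 / 0.710 = 4.827e-6 einstein.
Absorbed by unknown: 0.465 × 4.827e-6 = 2.245e-6 mol.
Φ(unknown) = 1.26e-6 / 2.245e-6 = 0.56.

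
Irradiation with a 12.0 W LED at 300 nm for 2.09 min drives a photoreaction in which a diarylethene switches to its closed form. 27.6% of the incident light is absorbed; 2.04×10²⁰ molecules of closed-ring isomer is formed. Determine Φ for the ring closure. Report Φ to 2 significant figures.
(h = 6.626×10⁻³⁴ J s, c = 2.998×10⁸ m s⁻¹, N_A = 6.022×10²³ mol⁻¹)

Φ = 0.33

Product: 2.04×10²⁰ / 6.022×10²³ = 3.388×10⁻⁴ mol.
Photon energy at 300 nm: hc/λ = (6.626×10⁻³⁴)(2.998×10⁸)/(300×10⁻⁹) = 6.622×10⁻¹⁹ J.
Energy delivered: (12.0 W)(125.4 s) = 1505 J.
Photons incident: 1505 / 6.622×10⁻¹⁹ = 2.273×10²¹, i.e. 2.273×10²¹/6.022×10²³ = 0.003774 mol.
Photons absorbed: 0.276 × 0.003774 = 0.001042 mol.
Φ = 3.388×10⁻⁴ mol / 0.001042 mol photons = 0.33.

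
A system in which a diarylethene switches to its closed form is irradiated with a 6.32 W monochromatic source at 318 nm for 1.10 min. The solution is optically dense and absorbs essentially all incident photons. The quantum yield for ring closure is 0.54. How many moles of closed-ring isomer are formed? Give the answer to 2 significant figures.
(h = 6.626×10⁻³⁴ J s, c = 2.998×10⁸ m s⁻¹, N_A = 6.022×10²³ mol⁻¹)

6.0×10⁻⁴ mol

Photon energy at 318 nm: hc/λ = (6.626×10⁻³⁴)(2.998×10⁸)/(318×10⁻⁹) = 6.247×10⁻¹⁹ J.
Energy delivered: (6.32 W)(66 s) = 417.1 J.
Photons incident: 417.1 / 6.247×10⁻¹⁹ = 6.677×10²⁰, i.e. 6.677×10²⁰/6.022×10²³ = 0.001109 mol.
Product: Φ × n_abs = 0.54 × 0.001109 = 5.989×10⁻⁴ mol.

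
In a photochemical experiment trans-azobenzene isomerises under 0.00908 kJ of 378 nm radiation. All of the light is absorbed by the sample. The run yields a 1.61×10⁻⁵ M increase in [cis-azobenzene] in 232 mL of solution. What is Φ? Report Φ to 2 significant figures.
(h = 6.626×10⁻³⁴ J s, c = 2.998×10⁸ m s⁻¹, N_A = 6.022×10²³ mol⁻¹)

Φ = 0.13

Product: (1.61×10⁻⁵ M)(0.232 L) = 3.735×10⁻⁶ mol.
Photon energy at 378 nm: hc/λ = (6.626×10⁻³⁴)(2.998×10⁸)/(378×10⁻⁹) = 5.255×10⁻¹⁹ J.
Incident energy: 0.00908 kJ = 9.08 J.
Photons incident: 9.08 / 5.255×10⁻¹⁹ = 1.728×10¹⁹, i.e. 1.728×10¹⁹/6.022×10²³ = 2.869×10⁻⁵ mol.
Φ = 3.735×10⁻⁶ mol / 2.869×10⁻⁵ mol photons = 0.13.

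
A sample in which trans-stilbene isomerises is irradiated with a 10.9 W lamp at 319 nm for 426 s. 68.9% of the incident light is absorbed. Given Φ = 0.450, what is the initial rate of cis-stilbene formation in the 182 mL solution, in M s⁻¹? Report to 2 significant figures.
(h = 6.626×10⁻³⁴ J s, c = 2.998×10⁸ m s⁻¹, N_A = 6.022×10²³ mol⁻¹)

5.0×10⁻⁵ M s⁻¹

Photon energy at 319 nm: hc/λ = (6.626×10⁻³⁴)(2.998×10⁸)/(319×10⁻⁹) = 6.227×10⁻¹⁹ J.
Energy delivered: (10.9 W)(426 s) = 4643 J.
Photons incident: 4643 / 6.227×10⁻¹⁹ = 7.456×10²¹, i.e. 7.456×10²¹/6.022×10²³ = 0.01238 mol.
Photons absorbed: 0.689 × 0.01238 = 0.008530 mol.
Product formed: 0.450 × 0.008530 = 0.003839 mol.
Rate: 0.003839 mol / (426 s × 0.182 L) = 5.0×10⁻⁵ M s⁻¹.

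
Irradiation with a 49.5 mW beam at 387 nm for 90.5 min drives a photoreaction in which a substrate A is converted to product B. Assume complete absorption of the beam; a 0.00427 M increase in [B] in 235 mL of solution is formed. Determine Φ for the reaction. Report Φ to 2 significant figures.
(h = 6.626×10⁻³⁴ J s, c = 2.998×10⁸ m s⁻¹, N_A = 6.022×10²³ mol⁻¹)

Φ = 1.2

Product: (0.00427 M)(0.235 L) = 0.001003 mol.
Photon energy at 387 nm: hc/λ = (6.626×10⁻³⁴)(2.998×10⁸)/(387×10⁻⁹) = 5.133×10⁻¹⁹ J.
Energy delivered: (49.5 mW)(5430 s) = 268.8 J.
Photons incident: 268.8 / 5.133×10⁻¹⁹ = 5.237×10²⁰, i.e. 5.237×10²⁰/6.022×10²³ = 8.696×10⁻⁴ mol.
Φ = 0.001003 mol / 8.696×10⁻⁴ mol photons = 1.2.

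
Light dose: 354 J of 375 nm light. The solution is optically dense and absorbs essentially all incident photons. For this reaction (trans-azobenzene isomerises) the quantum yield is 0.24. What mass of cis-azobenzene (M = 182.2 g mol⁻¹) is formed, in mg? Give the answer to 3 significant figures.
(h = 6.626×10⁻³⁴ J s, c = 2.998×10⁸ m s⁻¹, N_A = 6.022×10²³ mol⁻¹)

48.5 mg

Photon energy at 375 nm: hc/λ = (6.626×10⁻³⁴)(2.998×10⁸)/(375×10⁻⁹) = 5.297×10⁻¹⁹ J.
Photons incident: 354 / 5.297×10⁻¹⁹ = 6.683×10²⁰, i.e. 6.683×10²⁰/6.022×10²³ = 0.001110 mol.
Product: Φ × n_abs = 0.24 × 0.001110 = 2.664×10⁻⁴ mol.
Mass: 2.664×10⁻⁴ × 182.2 = 0.04854 g = 48.5 mg.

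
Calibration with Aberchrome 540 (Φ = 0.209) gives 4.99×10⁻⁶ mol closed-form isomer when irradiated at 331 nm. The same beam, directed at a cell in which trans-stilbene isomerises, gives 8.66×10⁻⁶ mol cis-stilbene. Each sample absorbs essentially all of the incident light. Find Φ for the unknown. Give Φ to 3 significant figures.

Φ = 0.363

Photons absorbed by the actinometer: 4.99×10⁻⁶ / 0.209 = 2.388×10⁻⁵ mol.
Φ(unknown) = 8.66×10⁻⁶ / 2.388×10⁻⁵ = 0.363.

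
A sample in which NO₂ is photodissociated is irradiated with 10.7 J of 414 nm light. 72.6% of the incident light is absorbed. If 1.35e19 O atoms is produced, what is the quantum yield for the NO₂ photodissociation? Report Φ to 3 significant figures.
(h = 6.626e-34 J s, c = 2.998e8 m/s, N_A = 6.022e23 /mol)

Product: 1.35e19 / 6.022e23 = 2.242e-5 mol.
Photon energy at 414 nm: hc/λ = (6.626e-34)(2.998e8)/(414e-9) = 4.798e-19 J.
Photons incident: 10.7 / 4.798e-19 = 2.230e19, i.e. 2.230e19/6.022e23 = 3.703e-5 mol.
Photons absorbed: 0.726 × 3.703e-5 = 2.688e-5 mol.
Φ = 2.242e-5 mol / 2.688e-5 mol photons = 0.834.

Φ = 0.834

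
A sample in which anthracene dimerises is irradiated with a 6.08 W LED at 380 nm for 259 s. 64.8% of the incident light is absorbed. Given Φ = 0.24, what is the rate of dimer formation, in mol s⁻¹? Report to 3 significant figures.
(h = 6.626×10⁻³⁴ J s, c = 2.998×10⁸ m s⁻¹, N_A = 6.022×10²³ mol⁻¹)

Photon energy at 380 nm: hc/λ = (6.626×10⁻³⁴)(2.998×10⁸)/(380×10⁻⁹) = 5.228×10⁻¹⁹ J.
Energy delivered: (6.08 W)(259 s) = 1575 J.
Photons incident: 1575 / 5.228×10⁻¹⁹ = 3.013×10²¹, i.e. 3.013×10²¹/6.022×10²³ = 0.005003 mol.
Photons absorbed: 0.648 × 0.005003 = 0.003242 mol.
Product formed: 0.24 × 0.003242 = 7.781×10⁻⁴ mol.
Rate: 7.781×10⁻⁴ / 259 s = 3.00×10⁻⁶ mol s⁻¹.

3.00×10⁻⁶ mol s⁻¹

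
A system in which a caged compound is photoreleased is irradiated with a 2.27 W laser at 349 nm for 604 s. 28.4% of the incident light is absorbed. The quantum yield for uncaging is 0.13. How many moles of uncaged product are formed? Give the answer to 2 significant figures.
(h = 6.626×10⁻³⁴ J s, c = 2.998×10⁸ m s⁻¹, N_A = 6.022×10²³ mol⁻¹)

1.5×10⁻⁴ mol

Photon energy at 349 nm: hc/λ = (6.626×10⁻³⁴)(2.998×10⁸)/(349×10⁻⁹) = 5.692×10⁻¹⁹ J.
Energy delivered: (2.27 W)(604 s) = 1371 J.
Photons incident: 1371 / 5.692×10⁻¹⁹ = 2.409×10²¹, i.e. 2.409×10²¹/6.022×10²³ = 0.004000 mol.
Photons absorbed: 0.284 × 0.004000 = 0.001136 mol.
Product: Φ × n_abs = 0.13 × 0.001136 = 1.477×10⁻⁴ mol.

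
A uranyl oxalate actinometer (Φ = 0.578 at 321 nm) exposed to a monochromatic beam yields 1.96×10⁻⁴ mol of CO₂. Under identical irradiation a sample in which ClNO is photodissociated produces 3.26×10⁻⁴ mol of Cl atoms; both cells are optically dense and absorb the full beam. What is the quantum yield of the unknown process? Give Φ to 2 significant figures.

Φ = 0.96

Photons absorbed by the actinometer: 1.96×10⁻⁴ / 0.578 = 3.391×10⁻⁴ mol.
Φ(unknown) = 3.26×10⁻⁴ / 3.391×10⁻⁴ = 0.96.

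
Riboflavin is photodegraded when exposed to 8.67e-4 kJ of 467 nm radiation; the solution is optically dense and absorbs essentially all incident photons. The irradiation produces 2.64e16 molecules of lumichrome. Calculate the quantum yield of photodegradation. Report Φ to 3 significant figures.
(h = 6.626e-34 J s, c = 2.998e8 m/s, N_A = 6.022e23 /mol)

Φ = 0.0130

Product: 2.64e16 / 6.022e23 = 4.384e-8 mol.
Photon energy at 467 nm: hc/λ = (6.626e-34)(2.998e8)/(467e-9) = 4.254e-19 J.
Incident energy: 8.67e-4 kJ = 0.867 J.
Photons incident: 0.867 / 4.254e-19 = 2.038e18, i.e. 2.038e18/6.022e23 = 3.384e-6 mol.
Φ = 4.384e-8 mol / 3.384e-6 mol photons = 0.0130.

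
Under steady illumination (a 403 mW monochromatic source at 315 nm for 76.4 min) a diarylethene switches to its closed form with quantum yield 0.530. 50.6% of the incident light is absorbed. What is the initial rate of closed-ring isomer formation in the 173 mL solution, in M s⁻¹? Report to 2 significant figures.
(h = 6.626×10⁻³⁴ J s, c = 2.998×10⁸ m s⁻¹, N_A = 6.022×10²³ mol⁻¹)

1.6×10⁻⁶ M s⁻¹

Photon energy at 315 nm: hc/λ = (6.626×10⁻³⁴)(2.998×10⁸)/(315×10⁻⁹) = 6.306×10⁻¹⁹ J.
Energy delivered: (403 mW)(4584 s) = 1847 J.
Photons incident: 1847 / 6.306×10⁻¹⁹ = 2.929×10²¹, i.e. 2.929×10²¹/6.022×10²³ = 0.004864 mol.
Photons absorbed: 0.506 × 0.004864 = 0.002461 mol.
Product formed: 0.530 × 0.002461 = 0.001304 mol.
Rate: 0.001304 mol / (4584 s × 0.173 L) = 1.6×10⁻⁶ M s⁻¹.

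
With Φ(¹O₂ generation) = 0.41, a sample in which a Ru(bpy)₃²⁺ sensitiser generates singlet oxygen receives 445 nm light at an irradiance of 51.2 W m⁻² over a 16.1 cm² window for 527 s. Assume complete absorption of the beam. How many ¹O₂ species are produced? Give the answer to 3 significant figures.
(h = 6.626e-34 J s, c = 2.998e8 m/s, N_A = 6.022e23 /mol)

Photon energy at 445 nm: hc/λ = (6.626e-34)(2.998e8)/(445e-9) = 4.464e-19 J.
Energy delivered: (51.2 W m⁻²)(16.1e-4 m²)(527 s) = 43.44 J.
Photons incident: 43.44 / 4.464e-19 = 9.731e19, i.e. 9.731e19/6.022e23 = 1.616e-4 mol.
Product: Φ × n_abs = 0.41 × 1.616e-4 = 6.626e-5 mol.
As a count: 6.626e-5 × 6.022e23 = 3.99e19.

3.99e19 species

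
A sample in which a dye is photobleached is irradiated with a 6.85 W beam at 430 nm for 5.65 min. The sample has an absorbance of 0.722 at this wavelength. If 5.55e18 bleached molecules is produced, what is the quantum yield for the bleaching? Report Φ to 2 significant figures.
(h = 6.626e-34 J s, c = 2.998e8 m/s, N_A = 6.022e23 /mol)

Product: 5.55e18 / 6.022e23 = 9.216e-6 mol.
Photon energy at 430 nm: hc/λ = (6.626e-34)(2.998e8)/(430e-9) = 4.620e-19 J.
Energy delivered: (6.85 W)(339 s) = 2322 J.
Photons incident: 2322 / 4.620e-19 = 5.026e21, i.e. 5.026e21/6.022e23 = 0.008346 mol.
Fraction absorbed: 1 − 10^(−0.722) = 0.8103.
Photons absorbed: 0.8103 × 0.008346 = 0.006763 mol.
Φ = 9.216e-6 mol / 0.006763 mol photons = 0.0014.

Φ = 0.0014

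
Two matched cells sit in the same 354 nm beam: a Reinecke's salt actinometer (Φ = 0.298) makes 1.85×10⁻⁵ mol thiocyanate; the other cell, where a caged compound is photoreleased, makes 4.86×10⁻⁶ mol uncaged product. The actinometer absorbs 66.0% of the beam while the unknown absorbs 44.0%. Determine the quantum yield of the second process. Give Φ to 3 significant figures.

Photons absorbed by the actinometer: 1.85×10⁻⁵ / 0.298 = 6.208×10⁻⁵ mol.
Incident flux: 6.208×10⁻⁵ / 0.660 = 9.406×10⁻⁵ einstein.
Absorbed by unknown: 0.440 × 9.406×10⁻⁵ = 4.139×10⁻⁵ mol.
Φ(unknown) = 4.86×10⁻⁶ / 4.139×10⁻⁵ = 0.117.

Φ = 0.117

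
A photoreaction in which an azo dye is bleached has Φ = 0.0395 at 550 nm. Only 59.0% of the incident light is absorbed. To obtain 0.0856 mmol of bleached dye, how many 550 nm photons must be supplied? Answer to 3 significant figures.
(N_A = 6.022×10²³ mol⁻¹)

2.21×10²¹ photons

Product: 0.0856 mmol = 8.56×10⁻⁵ mol.
Photons that must be absorbed: 8.56×10⁻⁵ / 0.0395 = 0.002167 mol.
Incident photons needed: 0.002167 / 0.590 = 0.003673 mol.
Photon count: 0.003673 × 6.022×10²³ = 2.21×10²¹.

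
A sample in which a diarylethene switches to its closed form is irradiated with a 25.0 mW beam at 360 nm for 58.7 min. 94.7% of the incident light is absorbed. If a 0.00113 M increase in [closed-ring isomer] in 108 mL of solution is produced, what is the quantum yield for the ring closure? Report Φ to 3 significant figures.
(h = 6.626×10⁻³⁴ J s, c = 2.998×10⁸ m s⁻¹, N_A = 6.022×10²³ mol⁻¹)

Φ = 0.486

Product: (0.00113 M)(0.108 L) = 1.220×10⁻⁴ mol.
Photon energy at 360 nm: hc/λ = (6.626×10⁻³⁴)(2.998×10⁸)/(360×10⁻⁹) = 5.518×10⁻¹⁹ J.
Energy delivered: (25.0 mW)(3522 s) = 88.05 J.
Photons incident: 88.05 / 5.518×10⁻¹⁹ = 1.596×10²⁰, i.e. 1.596×10²⁰/6.022×10²³ = 2.650×10⁻⁴ mol.
Photons absorbed: 0.947 × 2.650×10⁻⁴ = 2.510×10⁻⁴ mol.
Φ = 1.220×10⁻⁴ mol / 2.510×10⁻⁴ mol photons = 0.486.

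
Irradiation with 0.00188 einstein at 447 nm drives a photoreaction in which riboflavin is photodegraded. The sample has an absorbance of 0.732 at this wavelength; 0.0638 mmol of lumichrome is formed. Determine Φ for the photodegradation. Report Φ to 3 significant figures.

Φ = 0.0417

Product: 0.0638 mmol = 6.38×10⁻⁵ mol.
Fraction absorbed: 1 − 10^(−0.732) = 0.8146.
Photons absorbed: 0.8146 × 0.00188 = 0.001531 mol.
Φ = 6.38×10⁻⁵ mol / 0.001531 mol photons = 0.0417.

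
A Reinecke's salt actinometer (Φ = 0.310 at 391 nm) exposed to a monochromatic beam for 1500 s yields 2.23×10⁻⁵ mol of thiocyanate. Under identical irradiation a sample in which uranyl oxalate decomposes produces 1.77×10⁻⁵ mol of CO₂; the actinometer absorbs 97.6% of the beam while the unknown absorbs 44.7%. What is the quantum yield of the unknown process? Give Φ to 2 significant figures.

Φ = 0.54

Photons absorbed by the actinometer: 2.23×10⁻⁵ / 0.310 = 7.194×10⁻⁵ mol.
Incident flux: 7.194×10⁻⁵ / 0.976 = 7.371×10⁻⁵ einstein.
Absorbed by unknown: 0.447 × 7.371×10⁻⁵ = 3.295×10⁻⁵ mol.
Φ(unknown) = 1.77×10⁻⁵ / 3.295×10⁻⁵ = 0.54.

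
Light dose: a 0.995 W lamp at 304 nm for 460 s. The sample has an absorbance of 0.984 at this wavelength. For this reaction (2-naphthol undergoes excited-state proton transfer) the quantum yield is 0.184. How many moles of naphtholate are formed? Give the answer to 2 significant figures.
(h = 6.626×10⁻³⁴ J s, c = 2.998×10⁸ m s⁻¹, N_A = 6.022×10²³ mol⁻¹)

1.9×10⁻⁴ mol

Photon energy at 304 nm: hc/λ = (6.626×10⁻³⁴)(2.998×10⁸)/(304×10⁻⁹) = 6.534×10⁻¹⁹ J.
Energy delivered: (0.995 W)(460 s) = 457.7 J.
Photons incident: 457.7 / 6.534×10⁻¹⁹ = 7.005×10²⁰, i.e. 7.005×10²⁰/6.022×10²³ = 0.001163 mol.
Fraction absorbed: 1 − 10^(−0.984) = 0.8962.
Photons absorbed: 0.8962 × 0.001163 = 0.001042 mol.
Product: Φ × n_abs = 0.184 × 0.001042 = 1.917×10⁻⁴ mol.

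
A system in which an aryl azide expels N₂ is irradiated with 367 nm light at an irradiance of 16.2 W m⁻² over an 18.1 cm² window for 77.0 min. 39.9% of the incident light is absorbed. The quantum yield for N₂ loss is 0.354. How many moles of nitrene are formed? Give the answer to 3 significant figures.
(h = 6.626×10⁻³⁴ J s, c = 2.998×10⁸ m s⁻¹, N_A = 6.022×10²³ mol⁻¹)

5.87×10⁻⁵ mol

Photon energy at 367 nm: hc/λ = (6.626×10⁻³⁴)(2.998×10⁸)/(367×10⁻⁹) = 5.413×10⁻¹⁹ J.
Energy delivered: (16.2 W m⁻²)(18.1×10⁻⁴ m²)(4620 s) = 135.5 J.
Photons incident: 135.5 / 5.413×10⁻¹⁹ = 2.503×10²⁰, i.e. 2.503×10²⁰/6.022×10²³ = 4.156×10⁻⁴ mol.
Photons absorbed: 0.399 × 4.156×10⁻⁴ = 1.658×10⁻⁴ mol.
Product: Φ × n_abs = 0.354 × 1.658×10⁻⁴ = 5.869×10⁻⁵ mol.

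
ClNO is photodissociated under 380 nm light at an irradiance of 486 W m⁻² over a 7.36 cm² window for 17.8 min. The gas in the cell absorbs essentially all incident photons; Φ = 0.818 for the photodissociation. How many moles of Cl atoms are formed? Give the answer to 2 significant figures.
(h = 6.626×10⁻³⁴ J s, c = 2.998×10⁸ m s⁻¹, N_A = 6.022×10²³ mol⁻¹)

Photon energy at 380 nm: hc/λ = (6.626×10⁻³⁴)(2.998×10⁸)/(380×10⁻⁹) = 5.228×10⁻¹⁹ J.
Energy delivered: (486 W m⁻²)(7.36×10⁻⁴ m²)(1068 s) = 382.0 J.
Photons incident: 382.0 / 5.228×10⁻¹⁹ = 7.307×10²⁰, i.e. 7.307×10²⁰/6.022×10²³ = 0.001213 mol.
Product: Φ × n_abs = 0.818 × 0.001213 = 9.922×10⁻⁴ mol.

9.9×10⁻⁴ mol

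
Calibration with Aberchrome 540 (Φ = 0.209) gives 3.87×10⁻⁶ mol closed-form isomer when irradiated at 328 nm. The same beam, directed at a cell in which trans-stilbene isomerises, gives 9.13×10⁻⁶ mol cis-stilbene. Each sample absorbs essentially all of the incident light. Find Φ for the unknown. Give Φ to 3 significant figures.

Photons absorbed by the actinometer: 3.87×10⁻⁶ / 0.209 = 1.852×10⁻⁵ mol.
Φ(unknown) = 9.13×10⁻⁶ / 1.852×10⁻⁵ = 0.493.

Φ = 0.493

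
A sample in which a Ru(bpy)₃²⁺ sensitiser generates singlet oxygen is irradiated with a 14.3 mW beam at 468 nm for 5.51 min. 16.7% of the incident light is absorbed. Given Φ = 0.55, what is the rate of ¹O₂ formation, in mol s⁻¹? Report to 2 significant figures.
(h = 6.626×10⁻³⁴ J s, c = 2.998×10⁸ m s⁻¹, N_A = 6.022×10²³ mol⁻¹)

Photon energy at 468 nm: hc/λ = (6.626×10⁻³⁴)(2.998×10⁸)/(468×10⁻⁹) = 4.245×10⁻¹⁹ J.
Energy delivered: (14.3 mW)(330.6 s) = 4.728 J.
Photons incident: 4.728 / 4.245×10⁻¹⁹ = 1.114×10¹⁹, i.e. 1.114×10¹⁹/6.022×10²³ = 1.850×10⁻⁵ mol.
Photons absorbed: 0.167 × 1.850×10⁻⁵ = 3.089×10⁻⁶ mol.
Product formed: 0.55 × 3.089×10⁻⁶ = 1.699×10⁻⁶ mol.
Rate: 1.699×10⁻⁶ / 330.6 s = 5.1×10⁻⁹ mol s⁻¹.

5.1×10⁻⁹ mol s⁻¹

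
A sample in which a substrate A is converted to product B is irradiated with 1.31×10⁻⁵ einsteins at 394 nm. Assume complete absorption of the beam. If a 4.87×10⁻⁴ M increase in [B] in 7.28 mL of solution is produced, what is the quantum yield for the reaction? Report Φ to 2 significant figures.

Product: (4.87×10⁻⁴ M)(0.00728 L) = 3.545×10⁻⁶ mol.
Φ = 3.545×10⁻⁶ mol / 1.31×10⁻⁵ mol photons = 0.27.

Φ = 0.27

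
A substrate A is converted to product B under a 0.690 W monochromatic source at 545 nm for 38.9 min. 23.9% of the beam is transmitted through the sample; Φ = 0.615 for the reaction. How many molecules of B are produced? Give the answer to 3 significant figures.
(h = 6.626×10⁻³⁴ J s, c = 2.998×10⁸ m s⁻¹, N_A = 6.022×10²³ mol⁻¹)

2.07×10²¹ molecules

Photon energy at 545 nm: hc/λ = (6.626×10⁻³⁴)(2.998×10⁸)/(545×10⁻⁹) = 3.645×10⁻¹⁹ J.
Energy delivered: (0.690 W)(2334 s) = 1610 J.
Photons incident: 1610 / 3.645×10⁻¹⁹ = 4.417×10²¹, i.e. 4.417×10²¹/6.022×10²³ = 0.007335 mol.
Fraction absorbed: 1 − 23.9/100 = 0.7610.
Photons absorbed: 0.7610 × 0.007335 = 0.005582 mol.
Product: Φ × n_abs = 0.615 × 0.005582 = 0.003433 mol.
As a count: 0.003433 × 6.022×10²³ = 2.07×10²¹.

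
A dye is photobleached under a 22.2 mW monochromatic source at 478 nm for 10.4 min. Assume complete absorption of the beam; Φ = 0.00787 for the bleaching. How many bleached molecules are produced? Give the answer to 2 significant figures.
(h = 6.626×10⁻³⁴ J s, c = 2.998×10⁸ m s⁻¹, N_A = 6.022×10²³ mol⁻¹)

Photon energy at 478 nm: hc/λ = (6.626×10⁻³⁴)(2.998×10⁸)/(478×10⁻⁹) = 4.156×10⁻¹⁹ J.
Energy delivered: (22.2 mW)(624 s) = 13.85 J.
Photons incident: 13.85 / 4.156×10⁻¹⁹ = 3.333×10¹⁹, i.e. 3.333×10¹⁹/6.022×10²³ = 5.535×10⁻⁵ mol.
Product: Φ × n_abs = 0.00787 × 5.535×10⁻⁵ = 4.356×10⁻⁷ mol.
As a count: 4.356×10⁻⁷ × 6.022×10²³ = 2.6×10¹⁷.

2.6×10¹⁷ bleached molecules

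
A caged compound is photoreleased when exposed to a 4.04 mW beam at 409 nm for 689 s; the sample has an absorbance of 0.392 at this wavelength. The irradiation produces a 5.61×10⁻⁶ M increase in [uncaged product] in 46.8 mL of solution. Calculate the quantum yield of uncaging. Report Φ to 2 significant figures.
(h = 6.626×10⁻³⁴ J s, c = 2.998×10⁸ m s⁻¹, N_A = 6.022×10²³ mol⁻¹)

Φ = 0.046

Product: (5.61×10⁻⁶ M)(0.0468 L) = 2.625×10⁻⁷ mol.
Photon energy at 409 nm: hc/λ = (6.626×10⁻³⁴)(2.998×10⁸)/(409×10⁻⁹) = 4.857×10⁻¹⁹ J.
Energy delivered: (4.04 mW)(689 s) = 2.784 J.
Photons incident: 2.784 / 4.857×10⁻¹⁹ = 5.732×10¹⁸, i.e. 5.732×10¹⁸/6.022×10²³ = 9.518×10⁻⁶ mol.
Fraction absorbed: 1 − 10^(−0.392) = 0.5945.
Photons absorbed: 0.5945 × 9.518×10⁻⁶ = 5.658×10⁻⁶ mol.
Φ = 2.625×10⁻⁷ mol / 5.658×10⁻⁶ mol photons = 0.046.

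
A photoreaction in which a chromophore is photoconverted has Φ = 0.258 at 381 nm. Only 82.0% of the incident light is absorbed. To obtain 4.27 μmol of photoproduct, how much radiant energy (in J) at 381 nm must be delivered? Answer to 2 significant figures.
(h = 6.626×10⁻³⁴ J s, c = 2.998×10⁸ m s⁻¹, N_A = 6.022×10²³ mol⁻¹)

6.3 J

Product: 4.27 μmol = 4.27×10⁻⁶ mol.
Photons that must be absorbed: 4.27×10⁻⁶ / 0.258 = 1.655×10⁻⁵ mol.
Incident photons needed: 1.655×10⁻⁵ / 0.820 = 2.018×10⁻⁵ mol.
Photon energy: hc/λ = 5.214×10⁻¹⁹ J; per mole, 3.140×10⁵ J mol⁻¹.
Energy required: 2.018×10⁻⁵ × 3.140×10⁵ = 6.3 J.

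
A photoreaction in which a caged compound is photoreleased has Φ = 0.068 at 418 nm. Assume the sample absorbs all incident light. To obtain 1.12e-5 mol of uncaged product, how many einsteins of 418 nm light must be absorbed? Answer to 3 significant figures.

Photons that must be absorbed: 1.12e-5 / 0.068 = 1.647e-4 mol.

1.65e-4 einstein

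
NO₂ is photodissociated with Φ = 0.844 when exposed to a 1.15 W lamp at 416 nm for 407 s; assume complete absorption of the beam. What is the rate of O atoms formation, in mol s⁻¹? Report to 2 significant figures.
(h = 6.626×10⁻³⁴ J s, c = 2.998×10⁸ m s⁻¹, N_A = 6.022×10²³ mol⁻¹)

3.4×10⁻⁶ mol s⁻¹

Photon energy at 416 nm: hc/λ = (6.626×10⁻³⁴)(2.998×10⁸)/(416×10⁻⁹) = 4.775×10⁻¹⁹ J.
Energy delivered: (1.15 W)(407 s) = 468.0 J.
Photons incident: 468.0 / 4.775×10⁻¹⁹ = 9.801×10²⁰, i.e. 9.801×10²⁰/6.022×10²³ = 0.001628 mol.
Product formed: 0.844 × 0.001628 = 0.001374 mol.
Rate: 0.001374 / 407 s = 3.4×10⁻⁶ mol s⁻¹.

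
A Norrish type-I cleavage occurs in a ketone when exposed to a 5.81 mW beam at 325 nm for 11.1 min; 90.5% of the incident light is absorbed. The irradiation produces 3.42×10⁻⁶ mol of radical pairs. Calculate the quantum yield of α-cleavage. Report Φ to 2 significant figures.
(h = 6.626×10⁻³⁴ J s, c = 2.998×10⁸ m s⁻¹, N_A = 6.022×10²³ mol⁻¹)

Photon energy at 325 nm: hc/λ = (6.626×10⁻³⁴)(2.998×10⁸)/(325×10⁻⁹) = 6.112×10⁻¹⁹ J.
Energy delivered: (5.81 mW)(666 s) = 3.869 J.
Photons incident: 3.869 / 6.112×10⁻¹⁹ = 6.330×10¹⁸, i.e. 6.330×10¹⁸/6.022×10²³ = 1.051×10⁻⁵ mol.
Photons absorbed: 0.905 × 1.051×10⁻⁵ = 9.512×10⁻⁶ mol.
Φ = 3.42×10⁻⁶ mol / 9.512×10⁻⁶ mol photons = 0.36.

Φ = 0.36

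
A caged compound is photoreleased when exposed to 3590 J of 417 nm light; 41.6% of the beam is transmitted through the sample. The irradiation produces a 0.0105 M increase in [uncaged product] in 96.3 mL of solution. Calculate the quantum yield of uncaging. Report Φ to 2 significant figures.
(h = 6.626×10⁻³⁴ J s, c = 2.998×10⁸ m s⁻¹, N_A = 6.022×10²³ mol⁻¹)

Product: (0.0105 M)(0.0963 L) = 0.001011 mol.
Photon energy at 417 nm: hc/λ = (6.626×10⁻³⁴)(2.998×10⁸)/(417×10⁻⁹) = 4.764×10⁻¹⁹ J.
Photons incident: 3590 / 4.764×10⁻¹⁹ = 7.536×10²¹, i.e. 7.536×10²¹/6.022×10²³ = 0.01251 mol.
Fraction absorbed: 1 − 41.6/100 = 0.5840.
Photons absorbed: 0.5840 × 0.01251 = 0.007306 mol.
Φ = 0.001011 mol / 0.007306 mol photons = 0.14.

Φ = 0.14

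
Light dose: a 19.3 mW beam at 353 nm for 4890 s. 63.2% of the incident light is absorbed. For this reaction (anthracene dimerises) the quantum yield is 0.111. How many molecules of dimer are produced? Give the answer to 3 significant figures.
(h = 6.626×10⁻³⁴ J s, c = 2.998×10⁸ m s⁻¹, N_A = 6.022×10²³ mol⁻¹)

Photon energy at 353 nm: hc/λ = (6.626×10⁻³⁴)(2.998×10⁸)/(353×10⁻⁹) = 5.627×10⁻¹⁹ J.
Energy delivered: (19.3 mW)(4890 s) = 94.38 J.
Photons incident: 94.38 / 5.627×10⁻¹⁹ = 1.677×10²⁰, i.e. 1.677×10²⁰/6.022×10²³ = 2.785×10⁻⁴ mol.
Photons absorbed: 0.632 × 2.785×10⁻⁴ = 1.760×10⁻⁴ mol.
Product: Φ × n_abs = 0.111 × 1.760×10⁻⁴ = 1.954×10⁻⁵ mol.
As a count: 1.954×10⁻⁵ × 6.022×10²³ = 1.18×10¹⁹.

1.18×10¹⁹ molecules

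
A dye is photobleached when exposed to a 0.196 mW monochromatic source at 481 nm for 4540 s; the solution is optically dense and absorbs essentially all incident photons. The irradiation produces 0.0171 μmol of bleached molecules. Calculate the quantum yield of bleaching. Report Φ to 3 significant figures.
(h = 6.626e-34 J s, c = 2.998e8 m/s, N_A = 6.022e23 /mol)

Φ = 0.00478

Product: 0.0171 μmol = 1.71e-8 mol.
Photon energy at 481 nm: hc/λ = (6.626e-34)(2.998e8)/(481e-9) = 4.130e-19 J.
Energy delivered: (0.196 mW)(4540 s) = 0.8898 J.
Photons incident: 0.8898 / 4.130e-19 = 2.154e18, i.e. 2.154e18/6.022e23 = 3.577e-6 mol.
Φ = 1.71e-8 mol / 3.577e-6 mol photons = 0.00478.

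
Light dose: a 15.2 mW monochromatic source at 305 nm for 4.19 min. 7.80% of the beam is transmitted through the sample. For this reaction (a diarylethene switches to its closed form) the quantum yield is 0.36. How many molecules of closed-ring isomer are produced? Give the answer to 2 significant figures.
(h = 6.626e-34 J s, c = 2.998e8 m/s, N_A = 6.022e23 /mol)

1.9e18 molecules

Photon energy at 305 nm: hc/λ = (6.626e-34)(2.998e8)/(305e-9) = 6.513e-19 J.
Energy delivered: (15.2 mW)(251.4 s) = 3.821 J.
Photons incident: 3.821 / 6.513e-19 = 5.867e18, i.e. 5.867e18/6.022e23 = 9.743e-6 mol.
Fraction absorbed: 1 − 7.80/100 = 0.9220.
Photons absorbed: 0.9220 × 9.743e-6 = 8.983e-6 mol.
Product: Φ × n_abs = 0.36 × 8.983e-6 = 3.234e-6 mol.
As a count: 3.234e-6 × 6.022e23 = 1.9e18.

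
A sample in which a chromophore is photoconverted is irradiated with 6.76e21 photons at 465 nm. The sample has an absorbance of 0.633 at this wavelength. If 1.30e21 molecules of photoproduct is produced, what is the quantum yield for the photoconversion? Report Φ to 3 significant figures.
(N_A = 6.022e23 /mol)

Φ = 0.251

Product: 1.30e21 / 6.022e23 = 0.002159 mol.
Moles of photons: 6.76e21 / 6.022e23 = 0.01123 mol.
Fraction absorbed: 1 − 10^(−0.633) = 0.7672.
Photons absorbed: 0.7672 × 0.01123 = 0.008616 mol.
Φ = 0.002159 mol / 0.008616 mol photons = 0.251.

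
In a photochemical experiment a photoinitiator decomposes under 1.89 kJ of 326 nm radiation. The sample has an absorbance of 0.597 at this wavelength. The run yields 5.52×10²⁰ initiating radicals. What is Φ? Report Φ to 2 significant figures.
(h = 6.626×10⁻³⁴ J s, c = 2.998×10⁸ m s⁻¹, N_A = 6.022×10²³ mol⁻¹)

Φ = 0.24

Product: 5.52×10²⁰ / 6.022×10²³ = 9.166×10⁻⁴ mol.
Photon energy at 326 nm: hc/λ = (6.626×10⁻³⁴)(2.998×10⁸)/(326×10⁻⁹) = 6.093×10⁻¹⁹ J.
Incident energy: 1.89 kJ = 1890 J.
Photons incident: 1890 / 6.093×10⁻¹⁹ = 3.102×10²¹, i.e. 3.102×10²¹/6.022×10²³ = 0.005151 mol.
Fraction absorbed: 1 − 10^(−0.597) = 0.7471.
Photons absorbed: 0.7471 × 0.005151 = 0.003848 mol.
Φ = 9.166×10⁻⁴ mol / 0.003848 mol photons = 0.24.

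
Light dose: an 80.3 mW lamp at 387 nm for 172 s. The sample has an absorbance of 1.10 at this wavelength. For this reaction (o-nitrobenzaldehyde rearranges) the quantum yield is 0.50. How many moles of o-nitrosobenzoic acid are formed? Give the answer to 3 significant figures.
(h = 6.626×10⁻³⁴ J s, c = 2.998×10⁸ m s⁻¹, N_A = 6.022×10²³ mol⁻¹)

2.06×10⁻⁵ mol

Photon energy at 387 nm: hc/λ = (6.626×10⁻³⁴)(2.998×10⁸)/(387×10⁻⁹) = 5.133×10⁻¹⁹ J.
Energy delivered: (80.3 mW)(172 s) = 13.81 J.
Photons incident: 13.81 / 5.133×10⁻¹⁹ = 2.690×10¹⁹, i.e. 2.690×10¹⁹/6.022×10²³ = 4.467×10⁻⁵ mol.
Fraction absorbed: 1 − 10^(−1.10) = 0.9206.
Photons absorbed: 0.9206 × 4.467×10⁻⁵ = 4.112×10⁻⁵ mol.
Product: Φ × n_abs = 0.50 × 4.112×10⁻⁵ = 2.056×10⁻⁵ mol.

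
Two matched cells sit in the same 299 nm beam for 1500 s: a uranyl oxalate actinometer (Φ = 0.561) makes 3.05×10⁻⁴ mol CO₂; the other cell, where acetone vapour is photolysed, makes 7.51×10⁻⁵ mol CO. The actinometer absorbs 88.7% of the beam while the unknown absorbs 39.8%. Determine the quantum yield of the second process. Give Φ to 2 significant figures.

Φ = 0.31

Photons absorbed by the actinometer: 3.05×10⁻⁴ / 0.561 = 5.437×10⁻⁴ mol.
Incident flux: 5.437×10⁻⁴ / 0.887 = 6.130×10⁻⁴ einstein.
Absorbed by unknown: 0.398 × 6.130×10⁻⁴ = 2.440×10⁻⁴ mol.
Φ(unknown) = 7.51×10⁻⁵ / 2.440×10⁻⁴ = 0.31.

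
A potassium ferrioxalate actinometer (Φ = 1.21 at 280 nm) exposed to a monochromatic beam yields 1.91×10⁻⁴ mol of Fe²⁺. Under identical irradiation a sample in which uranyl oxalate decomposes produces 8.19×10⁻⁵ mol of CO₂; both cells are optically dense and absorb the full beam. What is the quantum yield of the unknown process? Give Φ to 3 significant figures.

Φ = 0.519

Photons absorbed by the actinometer: 1.91×10⁻⁴ / 1.21 = 1.579×10⁻⁴ mol.
Φ(unknown) = 8.19×10⁻⁵ / 1.579×10⁻⁴ = 0.519.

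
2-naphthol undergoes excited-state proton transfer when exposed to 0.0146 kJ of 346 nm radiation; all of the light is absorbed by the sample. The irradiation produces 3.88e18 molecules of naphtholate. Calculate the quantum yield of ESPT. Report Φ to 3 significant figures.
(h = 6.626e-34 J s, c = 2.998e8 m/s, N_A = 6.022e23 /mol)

Φ = 0.153

Product: 3.88e18 / 6.022e23 = 6.443e-6 mol.
Photon energy at 346 nm: hc/λ = (6.626e-34)(2.998e8)/(346e-9) = 5.741e-19 J.
Incident energy: 0.0146 kJ = 14.6 J.
Photons incident: 14.6 / 5.741e-19 = 2.543e19, i.e. 2.543e19/6.022e23 = 4.223e-5 mol.
Φ = 6.443e-6 mol / 4.223e-5 mol photons = 0.153.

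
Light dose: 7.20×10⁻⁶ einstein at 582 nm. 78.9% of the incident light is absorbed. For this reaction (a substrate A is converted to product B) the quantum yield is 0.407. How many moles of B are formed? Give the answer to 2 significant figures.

2.3×10⁻⁶ mol

Photons absorbed: 0.789 × 7.20×10⁻⁶ = 5.681×10⁻⁶ mol.
Product: Φ × n_abs = 0.407 × 5.681×10⁻⁶ = 2.312×10⁻⁶ mol.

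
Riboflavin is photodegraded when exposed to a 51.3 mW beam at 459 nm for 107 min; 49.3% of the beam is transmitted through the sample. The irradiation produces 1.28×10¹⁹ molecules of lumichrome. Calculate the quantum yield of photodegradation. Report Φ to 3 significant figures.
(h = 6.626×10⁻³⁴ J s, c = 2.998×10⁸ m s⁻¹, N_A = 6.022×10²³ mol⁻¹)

Φ = 0.0332

Product: 1.28×10¹⁹ / 6.022×10²³ = 2.126×10⁻⁵ mol.
Photon energy at 459 nm: hc/λ = (6.626×10⁻³⁴)(2.998×10⁸)/(459×10⁻⁹) = 4.328×10⁻¹⁹ J.
Energy delivered: (51.3 mW)(6420 s) = 329.3 J.
Photons incident: 329.3 / 4.328×10⁻¹⁹ = 7.609×10²⁰, i.e. 7.609×10²⁰/6.022×10²³ = 0.001264 mol.
Fraction absorbed: 1 − 49.3/100 = 0.5070.
Photons absorbed: 0.5070 × 0.001264 = 6.408×10⁻⁴ mol.
Φ = 2.126×10⁻⁵ mol / 6.408×10⁻⁴ mol photons = 0.0332.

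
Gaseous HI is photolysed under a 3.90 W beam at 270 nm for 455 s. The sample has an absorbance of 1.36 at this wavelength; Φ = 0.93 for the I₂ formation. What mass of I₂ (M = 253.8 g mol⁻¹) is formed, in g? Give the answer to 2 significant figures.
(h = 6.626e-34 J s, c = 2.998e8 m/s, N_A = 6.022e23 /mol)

0.90 g

Photon energy at 270 nm: hc/λ = (6.626e-34)(2.998e8)/(270e-9) = 7.357e-19 J.
Energy delivered: (3.90 W)(455 s) = 1775 J.
Photons incident: 1775 / 7.357e-19 = 2.413e21, i.e. 2.413e21/6.022e23 = 0.004007 mol.
Fraction absorbed: 1 − 10^(−1.36) = 0.9563.
Photons absorbed: 0.9563 × 0.004007 = 0.003832 mol.
Product: Φ × n_abs = 0.93 × 0.003832 = 0.003564 mol.
Mass: 0.003564 × 253.8 = 0.9045 g = 0.90 g.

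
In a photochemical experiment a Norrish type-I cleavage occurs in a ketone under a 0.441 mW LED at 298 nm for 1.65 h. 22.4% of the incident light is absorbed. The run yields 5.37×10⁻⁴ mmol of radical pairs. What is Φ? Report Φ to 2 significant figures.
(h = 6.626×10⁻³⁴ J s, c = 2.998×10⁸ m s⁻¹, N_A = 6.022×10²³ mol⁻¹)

Φ = 0.37

Product: 5.37×10⁻⁴ mmol = 5.37×10⁻⁷ mol.
Photon energy at 298 nm: hc/λ = (6.626×10⁻³⁴)(2.998×10⁸)/(298×10⁻⁹) = 6.666×10⁻¹⁹ J.
Energy delivered: (0.441 mW)(5940 s) = 2.620 J.
Photons incident: 2.620 / 6.666×10⁻¹⁹ = 3.930×10¹⁸, i.e. 3.930×10¹⁸/6.022×10²³ = 6.526×10⁻⁶ mol.
Photons absorbed: 0.224 × 6.526×10⁻⁶ = 1.462×10⁻⁶ mol.
Φ = 5.37×10⁻⁷ mol / 1.462×10⁻⁶ mol photons = 0.37.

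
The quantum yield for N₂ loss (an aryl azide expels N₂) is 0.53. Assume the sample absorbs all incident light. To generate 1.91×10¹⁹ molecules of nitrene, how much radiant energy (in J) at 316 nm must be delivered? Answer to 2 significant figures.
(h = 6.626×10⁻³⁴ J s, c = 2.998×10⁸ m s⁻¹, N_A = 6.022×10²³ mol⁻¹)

Product: 1.91×10¹⁹ / 6.022×10²³ = 3.172×10⁻⁵ mol.
Photons that must be absorbed: 3.172×10⁻⁵ / 0.53 = 5.985×10⁻⁵ mol.
Photon energy: hc/λ = 6.286×10⁻¹⁹ J; per mole, 3.785×10⁵ J mol⁻¹.
Energy required: 5.985×10⁻⁵ × 3.785×10⁵ = 23 J.

23 J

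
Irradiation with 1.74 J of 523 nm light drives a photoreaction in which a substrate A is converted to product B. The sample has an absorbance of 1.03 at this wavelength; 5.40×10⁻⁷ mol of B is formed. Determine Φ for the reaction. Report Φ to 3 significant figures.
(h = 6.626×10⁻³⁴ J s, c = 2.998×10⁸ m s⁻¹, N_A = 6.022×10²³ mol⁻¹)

Photon energy at 523 nm: hc/λ = (6.626×10⁻³⁴)(2.998×10⁸)/(523×10⁻⁹) = 3.798×10⁻¹⁹ J.
Photons incident: 1.74 / 3.798×10⁻¹⁹ = 4.581×10¹⁸, i.e. 4.581×10¹⁸/6.022×10²³ = 7.607×10⁻⁶ mol.
Fraction absorbed: 1 − 10^(−1.03) = 0.9067.
Photons absorbed: 0.9067 × 7.607×10⁻⁶ = 6.897×10⁻⁶ mol.
Φ = 5.40×10⁻⁷ mol / 6.897×10⁻⁶ mol photons = 0.0783.

Φ = 0.0783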